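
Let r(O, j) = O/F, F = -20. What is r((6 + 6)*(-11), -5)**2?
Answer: 1089/25 ≈ 43.560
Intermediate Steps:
r(O, j) = -O/20 (r(O, j) = O/(-20) = O*(-1/20) = -O/20)
r((6 + 6)*(-11), -5)**2 = (-(6 + 6)*(-11)/20)**2 = (-3*(-11)/5)**2 = (-1/20*(-132))**2 = (33/5)**2 = 1089/25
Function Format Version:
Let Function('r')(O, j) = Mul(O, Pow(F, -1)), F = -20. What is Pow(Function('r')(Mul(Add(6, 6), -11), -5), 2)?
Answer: Rational(1089, 25) ≈ 43.560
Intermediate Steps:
Function('r')(O, j) = Mul(Rational(-1, 20), O) (Function('r')(O, j) = Mul(O, Pow(-20, -1)) = Mul(O, Rational(-1, 20)) = Mul(Rational(-1, 20), O))
Pow(Function('r')(Mul(Add(6, 6), -11), -5), 2) = Pow(Mul(Rational(-1, 20), Mul(Add(6, 6), -11)), 2) = Pow(Mul(Rational(-1, 20), Mul(12, -11)), 2) = Pow(Mul(Rational(-1, 20), -132), 2) = Pow(Rational(33, 5), 2) = Rational(1089, 25)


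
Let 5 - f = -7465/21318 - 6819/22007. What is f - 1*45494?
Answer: -21340637535817/469145226 ≈ -45488.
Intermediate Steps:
f = 2655375827/469145226 (f = 5 - (-7465/21318 - 6819/22007) = 5 - 1*(-309649697/469145226) = 5 + 309649697/469145226 = 2655375827/469145226 ≈ 5.6600)
f - 1*45494 = 2655375827/469145226 - 1*45494 = 2655375827/469145226 - 45494 = -21340637535817/469145226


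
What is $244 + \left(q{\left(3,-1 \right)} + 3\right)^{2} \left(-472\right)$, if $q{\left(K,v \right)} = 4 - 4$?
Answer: $-4004$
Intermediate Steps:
$q{\left(K,v \right)} = 0$ ($q{\left(K,v \right)} = 4 - 4 = 0$)
$244 + \left(q{\left(3,-1 \right)} + 3\right)^{2} \left(-472\right) = 244 + \left(0 + 3\right)^{2} \left(-472\right) = 244 + 3^{2} \left(-472\right) = 244 + 9 \left(-472\right) = 244 - 4248 = -4004$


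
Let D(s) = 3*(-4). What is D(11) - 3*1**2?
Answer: -15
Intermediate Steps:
D(s) = -12
D(11) - 3*1**2 = -12 - 3*1**2 = -12 - 3 = -15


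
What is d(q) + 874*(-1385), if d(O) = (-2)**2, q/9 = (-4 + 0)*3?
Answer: -1210486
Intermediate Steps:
q = -108 (q = 9*((-4 + 0)*3) = 9*(-4*3) = 9*(-12) = -108)
d(O) = 4
d(q) + 874*(-1385) = 4 + 874*(-1385) = 4 - 1210490 = -1210486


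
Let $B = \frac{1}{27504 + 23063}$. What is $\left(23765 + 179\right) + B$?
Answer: $\frac{1210776249}{50567} \approx 23944.0$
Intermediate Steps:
$B = \frac{1}{50567} \approx 1.9776 \cdot 10^{-5}$
$\left(23765 + 179\right) + B = \left(23765 + 179\right) + \frac{1}{50567} = 23944 + \frac{1}{50567} = \frac{1210776249}{50567}$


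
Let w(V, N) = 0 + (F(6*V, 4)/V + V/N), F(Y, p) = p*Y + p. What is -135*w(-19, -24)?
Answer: -504405/152 ≈ -3318.5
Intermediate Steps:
F(Y, p) = p + Y*p (F(Y, p) = Y*p + p = p + Y*p)
w(V, N) = V/N + (4 + 24*V)/V (w(V, N) = 0 + ((4*(1 + 6*V))/V + V/N) = 0 + ((4 + 24*V)/V + V/N) = 0 + (V/N + (4 + 24*V)/V) = V/N + (4 + 24*V)/V)
-135*w(-19, -24) = -135*(24 + 4/(-19) - 19/(-24)) = -135*(24 + 4*(-1/19) - 19*(-1/24)) = -135*(24 - 4/19 + 19/24) = -135*11209/456 = -504405/152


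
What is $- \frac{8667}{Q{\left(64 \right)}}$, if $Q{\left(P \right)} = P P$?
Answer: $- \frac{8667}{4096} \approx -2.116$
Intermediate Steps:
$Q{\left(P \right)} = P^{2}$
$- \frac{8667}{Q{\left(64 \right)}} = - \frac{8667}{64^{2}} = - \frac{8667}{4096}$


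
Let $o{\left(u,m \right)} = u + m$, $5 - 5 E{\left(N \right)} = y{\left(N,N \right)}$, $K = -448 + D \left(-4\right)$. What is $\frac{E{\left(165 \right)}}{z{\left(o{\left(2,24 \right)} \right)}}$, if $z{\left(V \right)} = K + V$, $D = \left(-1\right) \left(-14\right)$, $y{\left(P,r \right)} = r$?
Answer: $\frac{16}{239} \approx 0.066946$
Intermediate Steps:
$D = 14$
$K = -504$ ($K = -448 + 14 \left(-4\right) = -448 - 56 = -504$)
$E{\left(N \right)} = 1 - \frac{N}{5}$
$o{\left(u,m \right)} = m + u$
$z{\left(V \right)} = -504 + V$
$\frac{E{\left(165 \right)}}{z{\left(o{\left(2,24 \right)} \right)}} = \frac{1 - 33}{-504 + \left(24 + 2\right)} = \frac{1 - 33}{-504 + 26} = - \frac{32}{-478} = \left(-32\right) \left(- \frac{1}{478}\right) = \frac{16}{239}$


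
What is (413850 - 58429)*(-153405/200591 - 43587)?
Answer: -3107557164218562/200591 ≈ -1.5492e+10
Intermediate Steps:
(413850 - 58429)*(-153405/200591 - 43587) = 355421*(-153405*1/200591 - 43587) = 355421*(-153405/200591 - 43587) = 355421*(-8743313322/200591) = -3107557164218562/200591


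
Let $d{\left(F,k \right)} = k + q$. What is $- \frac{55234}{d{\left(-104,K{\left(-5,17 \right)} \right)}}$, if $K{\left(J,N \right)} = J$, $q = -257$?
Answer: $\frac{27617}{131} \approx 210.82$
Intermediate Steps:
$d{\left(F,k \right)} = -257 + k$ ($d{\left(F,k \right)} = k - 257 = -257 + k$)
$- \frac{55234}{d{\left(-104,K{\left(-5,17 \right)} \right)}} = - \frac{55234}{-257 - 5} = - \frac{55234}{-262} = \left(-55234\right) \left(- \frac{1}{262}\right) = \frac{27617}{131}$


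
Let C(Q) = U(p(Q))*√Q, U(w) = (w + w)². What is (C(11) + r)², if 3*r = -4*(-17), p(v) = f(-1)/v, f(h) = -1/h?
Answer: 6154688/11979 + 544*√11/363 ≈ 518.76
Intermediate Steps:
p(v) = 1/v (p(v) = (-1/(-1))/v = (-1*(-1))/v = 1/v)
U(w) = 4*w² (U(w) = (2*w)² = 4*w²)
C(Q) = 4/Q^(3/2) (C(Q) = (4*(1/Q)²)*√Q = (4/Q²)*√Q = 4/Q^(3/2))
r = 68/3 (r = (-4*(-17))/3 = (⅓)*68 = 68/3 ≈ 22.667)
(C(11) + r)² = (4/11^(3/2) + 68/3)² = (4*(√11/121) + 68/3)² = (4*√11/121 + 68/3)² = (68/3 + 4*√11/121)²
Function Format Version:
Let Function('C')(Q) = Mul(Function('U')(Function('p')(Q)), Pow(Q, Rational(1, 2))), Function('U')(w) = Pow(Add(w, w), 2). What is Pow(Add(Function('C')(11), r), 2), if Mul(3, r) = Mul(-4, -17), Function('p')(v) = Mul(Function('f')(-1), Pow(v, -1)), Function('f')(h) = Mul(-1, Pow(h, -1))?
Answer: Add(Rational(6154688, 11979), Mul(Rational(544, 363), Pow(11, Rational(1, 2)))) ≈ 518.76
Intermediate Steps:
Function('p')(v) = Pow(v, -1) (Function('p')(v) = Mul(Mul(-1, Pow(-1, -1)), Pow(v, -1)) = Mul(Mul(-1, -1), Pow(v, -1)) = Mul(1, Pow(v, -1)) = Pow(v, -1))
Function('U')(w) = Mul(4, Pow(w, 2)) (Function('U')(w) = Pow(Mul(2, w), 2) = Mul(4, Pow(w, 2)))
Function('C')(Q) = Mul(4, Pow(Q, Rational(-3, 2))) (Function('C')(Q) = Mul(Mul(4, Pow(Pow(Q, -1), 2)), Pow(Q, Rational(1, 2))) = Mul(Mul(4, Pow(Q, -2)), Pow(Q, Rational(1, 2))) = Mul(4, Pow(Q, Rational(-3, 2))))
r = Rational(68, 3) (r = Mul(Rational(1, 3), Mul(-4, -17)) = Mul(Rational(1, 3), 68) = Rational(68, 3) ≈ 22.667)
Pow(Add(Function('C')(11), r), 2) = Pow(Add(Mul(4, Pow(11, Rational(-3, 2))), Rational(68, 3)), 2) = Pow(Add(Mul(4, Mul(Rational(1, 121), Pow(11, Rational(1, 2)))), Rational(68, 3)), 2) = Pow(Add(Mul(Rational(4, 121), Pow(11, Rational(1, 2))), Rational(68, 3)), 2) = Pow(Add(Rational(68, 3), Mul(Rational(4, 121), Pow(11, Rational(1, 2)))), 2)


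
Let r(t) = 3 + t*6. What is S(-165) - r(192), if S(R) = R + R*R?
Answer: 25905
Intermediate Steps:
r(t) = 3 + 6*t
S(R) = R + R²
S(-165) - r(192) = -165*(1 - 165) - (3 + 6*192) = -165*(-164) - (3 + 1152) = 27060 - 1*1155 = 27060 - 1155 = 25905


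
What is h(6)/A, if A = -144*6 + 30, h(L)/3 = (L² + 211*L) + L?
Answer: -654/139 ≈ -4.7050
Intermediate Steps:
h(L) = 3*L² + 636*L (h(L) = 3*((L² + 211*L) + L) = 3*(L² + 212*L) = 3*L² + 636*L)
A = -834 (A = -864 + 30 = -834)
h(6)/A = (3*6*(212 + 6))/(-834) = (3*6*218)*(-1/834) = 3924*(-1/834) = -654/139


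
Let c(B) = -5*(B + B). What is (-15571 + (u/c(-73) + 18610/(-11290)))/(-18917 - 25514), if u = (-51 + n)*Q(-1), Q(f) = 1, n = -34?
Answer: 2566921113/7323739454 ≈ 0.35049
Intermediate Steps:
c(B) = -10*B
u = -85 (u = (-51 - 34)*1 = -85*1 = -85)
(-15571 + (u/c(-73) + 18610/(-11290)))/(-18917 - 25514) = (-15571 + (-85/((-10*(-73))) + 18610/(-11290)))/(-18917 - 25514) = (-15571 + (-85/730 + 18610*(-1/11290)))/(-44431) = (-15571 + (-85*1/730 - 1861/1129))*(-1/44431) = (-15571 + (-17/146 - 1861/1129))*(-1/44431) = (-15571 - 290899/164834)*(-1/44431) = -2566921113/164834*(-1/44431) = 2566921113/7323739454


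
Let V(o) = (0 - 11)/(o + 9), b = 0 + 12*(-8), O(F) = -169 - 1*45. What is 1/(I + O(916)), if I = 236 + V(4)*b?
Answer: 13/1342 ≈ 0.0096870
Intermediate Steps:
O(F) = -214 (O(F) = -169 - 45 = -214)
b = -96 (b = 0 - 96 = -96)
V(o) = -11/(9 + o)
I = 4124/13 (I = 236 - 11/(9 + 4)*(-96) = 236 - 11/13*(-96) = 236 + 1056/13 = 4124/13 ≈ 317.23)
1/(I + O(916)) = 1/(4124/13 - 214) = 1/(1342/13) = 13/1342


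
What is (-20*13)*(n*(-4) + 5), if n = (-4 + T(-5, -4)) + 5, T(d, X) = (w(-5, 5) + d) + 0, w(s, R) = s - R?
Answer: -15860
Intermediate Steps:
T(d, X) = -10 + d (T(d, X) = ((-5 - 1*5) + d) + 0 = ((-5 - 5) + d) + 0 = (-10 + d) + 0 = -10 + d)
n = -14 (n = (-4 + (-10 - 5)) + 5 = (-4 - 15) + 5 = -19 + 5 = -14)
(-20*13)*(n*(-4) + 5) = (-20*13)*(-14*(-4) + 5) = -260*(56 + 5) = -260*61 = -15860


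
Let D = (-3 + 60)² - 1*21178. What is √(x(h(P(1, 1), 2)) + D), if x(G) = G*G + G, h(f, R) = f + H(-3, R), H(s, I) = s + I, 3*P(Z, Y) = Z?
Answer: I*√161363/3 ≈ 133.9*I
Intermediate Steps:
P(Z, Y) = Z/3
H(s, I) = I + s
h(f, R) = -3 + R + f (h(f, R) = f + (R - 3) = f + (-3 + R) = -3 + R + f)
D = -17929 (D = 57² - 21178 = 3249 - 21178 = -17929)
x(G) = G + G² (x(G) = G² + G = G + G²)
√(x(h(P(1, 1), 2)) + D) = √((-3 + 2 + (⅓)*1)*(1 + (-3 + 2 + (⅓)*1)) - 17929) = √((-3 + 2 + ⅓)*(1 + (-3 + 2 + ⅓)) - 17929) = √(-2*(1 - ⅔)/3 - 17929) = √(-⅔*⅓ - 17929) = √(-2/9 - 17929) = √(-161363/9) = I*√161363/3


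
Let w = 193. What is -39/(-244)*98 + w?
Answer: 25457/122 ≈ 208.66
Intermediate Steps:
-39/(-244)*98 + w = -39/(-244)*98 + 193 = -39*(-1/244)*98 + 193 = (39/244)*98 + 193 = 1911/122 + 193 = 25457/122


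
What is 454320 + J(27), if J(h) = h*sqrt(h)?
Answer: 454320 + 81*sqrt(3) ≈ 4.5446e+5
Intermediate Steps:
J(h) = h**(3/2)
454320 + J(27) = 454320 + 27**(3/2) = 454320 + 81*sqrt(3)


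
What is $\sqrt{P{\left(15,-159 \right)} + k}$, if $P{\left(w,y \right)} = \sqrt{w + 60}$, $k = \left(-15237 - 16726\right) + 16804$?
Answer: $\sqrt{-15159 + 5 \sqrt{3}} \approx 123.09 i$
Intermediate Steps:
$k = -15159$ ($k = -31963 + 16804 = -15159$)
$P{\left(w,y \right)} = \sqrt{60 + w}$
$\sqrt{P{\left(15,-159 \right)} + k} = \sqrt{\sqrt{60 + 15} - 15159} = \sqrt{\sqrt{75} - 15159} = \sqrt{5 \sqrt{3} - 15159} = \sqrt{-15159 + 5 \sqrt{3}}$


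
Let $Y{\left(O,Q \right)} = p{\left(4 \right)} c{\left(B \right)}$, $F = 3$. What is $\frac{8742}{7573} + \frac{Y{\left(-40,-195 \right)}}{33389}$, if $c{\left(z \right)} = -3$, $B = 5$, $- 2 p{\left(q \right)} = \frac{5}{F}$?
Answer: $\frac{583811141}{505709794} \approx 1.1544$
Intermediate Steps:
$p{\left(q \right)} = - \frac{5}{6}$ ($p{\left(q \right)} = - \frac{5 \cdot \frac{1}{3}}{2} = \left(- \frac{1}{2}\right) \frac{5}{3} = - \frac{5}{6}$)
$Y{\left(O,Q \right)} = \frac{5}{2}$ ($Y{\left(O,Q \right)} = \left(- \frac{5}{6}\right) \left(-3\right) = \frac{5}{2}$)
$\frac{8742}{7573} + \frac{Y{\left(-40,-195 \right)}}{33389} = \frac{8742}{7573} + \frac{5}{2 \cdot 33389} = 8742 \cdot \frac{1}{7573} + \frac{5}{2} \cdot \frac{1}{33389} = \frac{8742}{7573} + \frac{5}{66778} = \frac{583811141}{505709794}$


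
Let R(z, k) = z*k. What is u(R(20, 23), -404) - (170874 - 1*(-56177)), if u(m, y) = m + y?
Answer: -226995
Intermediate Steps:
R(z, k) = k*z
u(R(20, 23), -404) - (170874 - 1*(-56177)) = (23*20 - 404) - (170874 - 1*(-56177)) = (460 - 404) - (170874 + 56177) = 56 - 1*227051 = 56 - 227051 = -226995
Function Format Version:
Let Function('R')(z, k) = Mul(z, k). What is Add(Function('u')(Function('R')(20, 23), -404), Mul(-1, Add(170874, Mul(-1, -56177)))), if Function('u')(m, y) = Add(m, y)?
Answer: -226995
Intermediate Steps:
Function('R')(z, k) = Mul(k, z)
Add(Function('u')(Function('R')(20, 23), -404), Mul(-1, Add(170874, Mul(-1, -56177)))) = Add(Add(Mul(23, 20), -404), Mul(-1, Add(170874, Mul(-1, -56177)))) = Add(Add(460, -404), Mul(-1, Add(170874, 56177))) = Add(56, Mul(-1, 227051)) = Add(56, -227051) = -226995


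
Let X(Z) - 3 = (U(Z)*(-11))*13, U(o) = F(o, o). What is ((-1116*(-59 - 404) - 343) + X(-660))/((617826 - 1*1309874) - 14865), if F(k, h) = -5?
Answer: -517083/706913 ≈ -0.73147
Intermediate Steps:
U(o) = -5
X(Z) = 718 (X(Z) = 3 - 5*(-11)*13 = 3 + 55*13 = 3 + 715 = 718)
((-1116*(-59 - 404) - 343) + X(-660))/((617826 - 1*1309874) - 14865) = ((-1116*(-59 - 404) - 343) + 718)/((617826 - 1*1309874) - 14865) = ((-1116*(-463) - 343) + 718)/((617826 - 1309874) - 14865) = ((516708 - 343) + 718)/(-692048 - 14865) = (516365 + 718)/(-706913) = 517083*(-1/706913) = -517083/706913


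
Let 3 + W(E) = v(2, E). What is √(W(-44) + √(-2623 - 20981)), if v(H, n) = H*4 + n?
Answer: √(-39 + 2*I*√5901) ≈ 7.7301 + 9.9375*I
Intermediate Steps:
v(H, n) = n + 4*H (v(H, n) = 4*H + n = n + 4*H)
W(E) = 5 + E (W(E) = -3 + (E + 4*2) = -3 + (E + 8) = -3 + (8 + E) = 5 + E)
√(W(-44) + √(-2623 - 20981)) = √((5 - 44) + √(-2623 - 20981)) = √(-39 + √(-23604)) = √(-39 + 2*I*√5901)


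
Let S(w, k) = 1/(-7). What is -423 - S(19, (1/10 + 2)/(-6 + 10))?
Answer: -2960/7 ≈ -422.86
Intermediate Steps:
S(w, k) = -1/7
-423 - S(19, (1/10 + 2)/(-6 + 10)) = -423 - 1*(-1/7) = -423 + 1/7 = -2960/7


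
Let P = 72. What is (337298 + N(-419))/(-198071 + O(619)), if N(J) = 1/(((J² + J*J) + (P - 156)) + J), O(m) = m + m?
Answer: -118263087463/69013389627 ≈ -1.7136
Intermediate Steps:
O(m) = 2*m
N(J) = 1/(-84 + J + 2*J²) (N(J) = 1/(((J² + J*J) + (72 - 156)) + J) = 1/(((J² + J²) - 84) + J) = 1/((2*J² - 84) + J) = 1/((-84 + 2*J²) + J) = 1/(-84 + J + 2*J²))
(337298 + N(-419))/(-198071 + O(619)) = (337298 + 1/(-84 - 419 + 2*(-419)²))/(-198071 + 2*619) = (337298 + 1/(-84 - 419 + 2*175561))/(-198071 + 1238) = (337298 + 1/(-84 - 419 + 351122))/(-196833) = (337298 + 1/350619)*(-1/196833) = (118263087463/350619)*(-1/196833) = -118263087463/69013389627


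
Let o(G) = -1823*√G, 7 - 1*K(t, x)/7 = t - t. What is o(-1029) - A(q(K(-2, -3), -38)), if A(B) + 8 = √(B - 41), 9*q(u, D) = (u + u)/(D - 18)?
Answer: 8 - 12761*I*√21 - I*√1483/6 ≈ 8.0 - 58485.0*I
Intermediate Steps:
K(t, x) = 49 (K(t, x) = 49 - 7*(t - t) = 49 - 7*0 = 49 + 0 = 49)
q(u, D) = 2*u/(9*(-18 + D)) (q(u, D) = ((u + u)/(D - 18))/9 = ((2*u)/(-18 + D))/9 = (2*u/(-18 + D))/9 = 2*u/(9*(-18 + D)))
A(B) = -8 + √(-41 + B) (A(B) = -8 + √(B - 41) = -8 + √(-41 + B))
o(-1029) - A(q(K(-2, -3), -38)) = -12761*I*√21 - (-8 + √(-41 + (2/9)*49/(-18 - 38))) = -12761*I*√21 - (-8 + √(-41 + (2/9)*49/(-56))) = -12761*I*√21 - (-8 + √(-41 + (2/9)*49*(-1/56))) = -12761*I*√21 - (-8 + √(-41 - 7/36)) = -12761*I*√21 - (-8 + √(-1483/36)) = -12761*I*√21 - (-8 + I*√1483/6) = -12761*I*√21 + (8 - I*√1483/6) = 8 - 12761*I*√21 - I*√1483/6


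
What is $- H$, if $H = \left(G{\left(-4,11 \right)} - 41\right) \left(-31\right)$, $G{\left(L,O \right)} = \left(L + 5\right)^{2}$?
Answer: $-1240$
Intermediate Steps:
$G{\left(L,O \right)} = \left(5 + L\right)^{2}$
$H = 1240$ ($H = \left(\left(5 - 4\right)^{2} - 41\right) \left(-31\right) = \left(1^{2} - 41\right) \left(-31\right) = \left(1 - 41\right) \left(-31\right) = \left(-40\right) \left(-31\right) = 1240$)
$- H = \left(-1\right) 1240 = -1240$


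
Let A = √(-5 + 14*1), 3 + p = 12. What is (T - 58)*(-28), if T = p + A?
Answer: 1288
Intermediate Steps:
p = 9 (p = -3 + 12 = 9)
A = 3 (A = √(-5 + 14) = √9 = 3)
T = 12 (T = 9 + 3 = 12)
(T - 58)*(-28) = (12 - 58)*(-28) = -46*(-28) = 1288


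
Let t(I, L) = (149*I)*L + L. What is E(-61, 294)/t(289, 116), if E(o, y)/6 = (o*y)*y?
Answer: -1318149/208133 ≈ -6.3332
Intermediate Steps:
E(o, y) = 6*o*y**2 (E(o, y) = 6*((o*y)*y) = 6*(o*y**2) = 6*o*y**2)
t(I, L) = L + 149*I*L (t(I, L) = 149*I*L + L = L + 149*I*L)
E(-61, 294)/t(289, 116) = (6*(-61)*294**2)/((116*(1 + 149*289))) = (6*(-61)*86436)/((116*(1 + 43061))) = -31635576/(116*43062) = -31635576/4995192 = -31635576*1/4995192 = -1318149/208133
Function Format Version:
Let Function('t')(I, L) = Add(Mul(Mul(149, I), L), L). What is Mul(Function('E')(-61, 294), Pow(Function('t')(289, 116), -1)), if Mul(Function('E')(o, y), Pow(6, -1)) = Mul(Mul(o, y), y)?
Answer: Rational(-1318149, 208133) ≈ -6.3332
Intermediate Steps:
Function('E')(o, y) = Mul(6, o, Pow(y, 2)) (Function('E')(o, y) = Mul(6, Mul(Mul(o, y), y)) = Mul(6, Mul(o, Pow(y, 2))) = Mul(6, o, Pow(y, 2)))
Function('t')(I, L) = Add(L, Mul(149, I, L)) (Function('t')(I, L) = Add(Mul(149, I, L), L) = Add(L, Mul(149, I, L)))
Mul(Function('E')(-61, 294), Pow(Function('t')(289, 116), -1)) = Mul(Mul(6, -61, Pow(294, 2)), Pow(Mul(116, Add(1, Mul(149, 289))), -1)) = Mul(Mul(6, -61, 86436), Pow(Mul(116, Add(1, 43061)), -1)) = Mul(-31635576, Pow(Mul(116, 43062), -1)) = Mul(-31635576, Pow(4995192, -1)) = Mul(-31635576, Rational(1, 4995192)) = Rational(-1318149, 208133)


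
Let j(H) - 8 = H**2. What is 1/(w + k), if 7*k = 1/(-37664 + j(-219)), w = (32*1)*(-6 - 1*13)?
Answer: -72135/43858079 ≈ -0.0016447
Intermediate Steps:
j(H) = 8 + H**2
w = -608 (w = 32*(-6 - 13) = 32*(-19) = -608)
k = 1/72135 (k = 1/(7*(-37664 + (8 + (-219)**2))) = 1/(7*(-37664 + (8 + 47961))) = 1/(7*(-37664 + 47969)) = (1/7)/10305 = (1/7)*(1/10305) = 1/72135 ≈ 1.3863e-5)
1/(w + k) = 1/(-608 + 1/72135) = 1/(-43858079/72135) = -72135/43858079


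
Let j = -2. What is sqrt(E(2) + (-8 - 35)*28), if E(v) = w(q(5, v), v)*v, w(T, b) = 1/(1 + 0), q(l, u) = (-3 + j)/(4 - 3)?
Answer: I*sqrt(1202) ≈ 34.67*I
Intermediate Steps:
q(l, u) = -5 (q(l, u) = (-3 - 2)/(4 - 3) = -5/1 = -5*1 = -5)
w(T, b) = 1 (w(T, b) = 1/1 = 1)
E(v) = v (E(v) = 1*v = v)
sqrt(E(2) + (-8 - 35)*28) = sqrt(2 + (-8 - 35)*28) = sqrt(2 - 43*28) = sqrt(2 - 1204) = sqrt(-1202) = I*sqrt(1202)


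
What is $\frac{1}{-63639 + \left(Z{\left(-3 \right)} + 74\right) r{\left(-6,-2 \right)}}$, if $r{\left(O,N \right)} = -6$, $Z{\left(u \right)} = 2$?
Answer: $- \frac{1}{64095} \approx -1.5602 \cdot 10^{-5}$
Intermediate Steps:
$\frac{1}{-63639 + \left(Z{\left(-3 \right)} + 74\right) r{\left(-6,-2 \right)}} = \frac{1}{-63639 + \left(2 + 74\right) \left(-6\right)} = \frac{1}{-63639 + 76 \left(-6\right)} = \frac{1}{-63639 - 456} = \frac{1}{-64095} = - \frac{1}{64095}$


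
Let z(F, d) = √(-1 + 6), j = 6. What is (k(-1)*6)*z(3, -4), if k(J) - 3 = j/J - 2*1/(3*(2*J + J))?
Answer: -50*√5/3 ≈ -37.268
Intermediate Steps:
z(F, d) = √5
k(J) = 3 + 52/(9*J) (k(J) = 3 + (6/J - 2*1/(3*(2*J + J))) = 3 + (6/J - 2*1/(9*J)) = 3 + (6/J - 2/(9*J)) = 3 + 52/(9*J))
(k(-1)*6)*z(3, -4) = ((3 + (52/9)/(-1))*6)*√5 = ((3 + (52/9)*(-1))*6)*√5 = ((3 - 52/9)*6)*√5 = (-25/9*6)*√5 = -50*√5/3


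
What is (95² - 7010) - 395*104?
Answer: -39065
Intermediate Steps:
(95² - 7010) - 395*104 = (9025 - 7010) - 41080 = 2015 - 41080 = -39065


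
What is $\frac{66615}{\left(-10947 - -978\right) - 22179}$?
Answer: $- \frac{22205}{10716} \approx -2.0721$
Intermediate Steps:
$\frac{66615}{\left(-10947 - -978\right) - 22179} = \frac{66615}{\left(-10947 + 978\right) - 22179} = \frac{66615}{-9969 - 22179} = \frac{66615}{-32148} = 66615 \left(- \frac{1}{32148}\right) = - \frac{22205}{10716}$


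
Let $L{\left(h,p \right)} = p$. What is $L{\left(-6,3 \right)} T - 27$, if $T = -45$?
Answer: $-162$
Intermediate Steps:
$L{\left(-6,3 \right)} T - 27 = 3 \left(-45\right) - 27 = -135 - 27 = -162$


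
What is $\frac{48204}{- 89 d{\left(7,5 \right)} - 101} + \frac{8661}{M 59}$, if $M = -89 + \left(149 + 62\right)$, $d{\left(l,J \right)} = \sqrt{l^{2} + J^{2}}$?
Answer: $\frac{40032540525}{4145709694} - \frac{4290156 \sqrt{74}}{575953} \approx -54.421$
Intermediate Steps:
$d{\left(l,J \right)} = \sqrt{J^{2} + l^{2}}$
$M = 122$ ($M = -89 + 211 = 122$)
$\frac{48204}{- 89 d{\left(7,5 \right)} - 101} + \frac{8661}{M 59} = \frac{48204}{- 89 \sqrt{5^{2} + 7^{2}} - 101} + \frac{8661}{122 \cdot 59} = \frac{48204}{- 89 \sqrt{25 + 49} - 101} + \frac{8661}{7198} = \frac{48204}{- 89 \sqrt{74} - 101} + 8661 \cdot \frac{1}{7198} = \frac{48204}{-101 - 89 \sqrt{74}} + \frac{8661}{7198} = \frac{8661}{7198} + \frac{48204}{-101 - 89 \sqrt{74}}$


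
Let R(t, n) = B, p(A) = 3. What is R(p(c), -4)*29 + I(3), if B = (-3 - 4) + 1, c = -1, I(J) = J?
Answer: -171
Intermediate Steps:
B = -6 (B = -7 + 1 = -6)
R(t, n) = -6
R(p(c), -4)*29 + I(3) = -6*29 + 3 = -174 + 3 = -171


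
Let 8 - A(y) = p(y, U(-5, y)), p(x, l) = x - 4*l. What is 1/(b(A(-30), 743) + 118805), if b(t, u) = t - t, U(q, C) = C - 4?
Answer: 1/118805 ≈ 8.4171e-6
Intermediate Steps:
U(q, C) = -4 + C
A(y) = -8 + 3*y (A(y) = 8 - (y - 4*(-4 + y)) = 8 - (y + (16 - 4*y)) = 8 - (16 - 3*y) = 8 + (-16 + 3*y) = -8 + 3*y)
b(t, u) = 0
1/(b(A(-30), 743) + 118805) = 1/(0 + 118805) = 1/118805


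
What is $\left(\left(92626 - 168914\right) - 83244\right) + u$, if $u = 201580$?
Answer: $42048$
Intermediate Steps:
$\left(\left(92626 - 168914\right) - 83244\right) + u = \left(\left(92626 - 168914\right) - 83244\right) + 201580 = \left(-76288 - 83244\right) + 201580 = -159532 + 201580 = 42048$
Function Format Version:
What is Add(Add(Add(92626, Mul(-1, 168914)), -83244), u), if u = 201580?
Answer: 42048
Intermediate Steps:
Add(Add(Add(92626, Mul(-1, 168914)), -83244), u) = Add(Add(Add(92626, Mul(-1, 168914)), -83244), 201580) = Add(Add(Add(92626, -168914), -83244), 201580) = Add(Add(-76288, -83244), 201580) = Add(-159532, 201580) = 42048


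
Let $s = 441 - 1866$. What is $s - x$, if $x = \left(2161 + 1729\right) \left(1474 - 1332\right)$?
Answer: $-553805$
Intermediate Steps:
$s = -1425$ ($s = 441 - 1866 = -1425$)
$x = 552380$ ($x = 3890 \cdot 142 = 552380$)
$s - x = -1425 - 552380 = -553805$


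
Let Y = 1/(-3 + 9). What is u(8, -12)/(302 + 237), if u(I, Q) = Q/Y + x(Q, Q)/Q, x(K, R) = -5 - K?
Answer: -871/6468 ≈ -0.13466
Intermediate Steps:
Y = ⅙ (Y = 1/6 = ⅙ ≈ 0.16667)
u(I, Q) = 6*Q + (-5 - Q)/Q (u(I, Q) = Q/(⅙) + (-5 - Q)/Q = Q*6 + (-5 - Q)/Q = 6*Q + (-5 - Q)/Q)
u(8, -12)/(302 + 237) = (-1 - 5/(-12) + 6*(-12))/(302 + 237) = (-1 - 5*(-1/12) - 72)/539 = (-1 + 5/12 - 72)*(1/539) = -871/12*1/539 = -871/6468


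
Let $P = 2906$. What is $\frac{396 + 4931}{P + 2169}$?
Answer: $\frac{761}{725} \approx 1.0497$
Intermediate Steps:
$\frac{396 + 4931}{P + 2169} = \frac{396 + 4931}{2906 + 2169} = \frac{5327}{5075} = 5327 \cdot \frac{1}{5075} = \frac{761}{725}$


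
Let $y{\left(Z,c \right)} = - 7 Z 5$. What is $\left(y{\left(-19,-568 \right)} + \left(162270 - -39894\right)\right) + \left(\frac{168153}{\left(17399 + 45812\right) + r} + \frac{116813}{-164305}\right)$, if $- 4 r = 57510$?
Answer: $\frac{3254876597116674}{16047176435} \approx 2.0283 \cdot 10^{5}$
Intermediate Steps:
$r = - \frac{28755}{2}$ ($r = \left(- \frac{1}{4}\right) 57510 = - \frac{28755}{2} \approx -14378.0$)
$y{\left(Z,c \right)} = - 35 Z$
$\left(y{\left(-19,-568 \right)} + \left(162270 - -39894\right)\right) + \left(\frac{168153}{\left(17399 + 45812\right) + r} + \frac{116813}{-164305}\right) = \left(\left(-35\right) \left(-19\right) + \left(162270 - -39894\right)\right) + \left(\frac{168153}{\left(17399 + 45812\right) - \frac{28755}{2}} + \frac{116813}{-164305}\right) = \left(665 + \left(162270 + 39894\right)\right) + \left(\frac{168153}{63211 - \frac{28755}{2}} + 116813 \left(- \frac{1}{164305}\right)\right) = \left(665 + 202164\right) - \left(\frac{116813}{164305} - \frac{168153}{\frac{97667}{2}}\right) = 202829 + \left(168153 \cdot \frac{2}{97667} - \frac{116813}{164305}\right) = 202829 + \left(\frac{336306}{97667} - \frac{116813}{164305}\right) = 202829 + \frac{43847982059}{16047176435} = \frac{3254876597116674}{16047176435}$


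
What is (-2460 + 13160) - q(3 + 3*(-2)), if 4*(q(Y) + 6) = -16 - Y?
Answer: 42837/4 ≈ 10709.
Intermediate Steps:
q(Y) = -10 - Y/4 (q(Y) = -6 + (-16 - Y)/4 = -6 + (-4 - Y/4) = -10 - Y/4)
(-2460 + 13160) - q(3 + 3*(-2)) = (-2460 + 13160) - (-10 - (3 + 3*(-2))/4) = 10700 - (-10 - (3 - 6)/4) = 10700 - (-10 - 1/4*(-3)) = 10700 - (-10 + 3/4) = 10700 - 1*(-37/4) = 10700 + 37/4 = 42837/4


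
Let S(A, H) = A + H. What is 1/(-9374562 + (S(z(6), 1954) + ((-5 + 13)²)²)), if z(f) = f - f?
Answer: -1/9368512 ≈ -1.0674e-7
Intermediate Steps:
z(f) = 0
1/(-9374562 + (S(z(6), 1954) + ((-5 + 13)²)²)) = 1/(-9374562 + ((0 + 1954) + ((-5 + 13)²)²)) = 1/(-9374562 + (1954 + (8²)²)) = 1/(-9374562 + (1954 + 64²)) = 1/(-9374562 + (1954 + 4096)) = 1/(-9374562 + 6050) = 1/(-9368512) = -1/9368512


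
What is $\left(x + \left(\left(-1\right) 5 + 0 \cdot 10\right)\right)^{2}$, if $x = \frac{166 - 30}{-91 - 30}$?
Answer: $\frac{549081}{14641} \approx 37.503$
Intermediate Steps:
$x = - \frac{136}{121}$ ($x = \frac{136}{-121} = 136 \left(- \frac{1}{121}\right) = - \frac{136}{121} \approx -1.124$)
$\left(x + \left(\left(-1\right) 5 + 0 \cdot 10\right)\right)^{2} = \left(- \frac{136}{121} + \left(\left(-1\right) 5 + 0 \cdot 10\right)\right)^{2} = \left(- \frac{136}{121} + \left(-5 + 0\right)\right)^{2} = \left(- \frac{136}{121} - 5\right)^{2} = \left(- \frac{741}{121}\right)^{2} = \frac{549081}{14641}$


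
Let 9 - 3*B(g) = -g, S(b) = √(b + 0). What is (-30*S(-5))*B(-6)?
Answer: -30*I*√5 ≈ -67.082*I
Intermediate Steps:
S(b) = √b
B(g) = 3 + g/3 (B(g) = 3 - (-1)*g/3 = 3 + g/3)
(-30*S(-5))*B(-6) = (-30*I*√5)*(3 + (⅓)*(-6)) = (-30*I*√5)*(3 - 2) = -30*I*√5*1 = -30*I*√5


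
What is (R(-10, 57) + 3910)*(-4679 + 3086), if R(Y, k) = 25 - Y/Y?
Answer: -6266862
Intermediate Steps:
R(Y, k) = 24 (R(Y, k) = 25 - 1*1 = 25 - 1 = 24)
(R(-10, 57) + 3910)*(-4679 + 3086) = (24 + 3910)*(-4679 + 3086) = 3934*(-1593) = -6266862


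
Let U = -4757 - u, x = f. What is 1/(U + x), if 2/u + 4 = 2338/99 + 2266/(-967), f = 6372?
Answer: 826790/1335170117 ≈ 0.00061924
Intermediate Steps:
x = 6372
u = 95733/826790 (u = 2/(-4 + (2338/99 + 2266/(-967))) = 2/(-4 + (2338*(1/99) + 2266*(-1/967))) = 2/(-4 + (2338/99 - 2266/967)) = 2/(-4 + 2036512/95733) = 2/(1653580/95733) = 2*(95733/1653580) = 95733/826790 ≈ 0.11579)
U = -3933135763/826790 (U = -4757 - 1*95733/826790 = -4757 - 95733/826790 = -3933135763/826790 ≈ -4757.1)
1/(U + x) = 1/(-3933135763/826790 + 6372) = 1/(1335170117/826790) = 826790/1335170117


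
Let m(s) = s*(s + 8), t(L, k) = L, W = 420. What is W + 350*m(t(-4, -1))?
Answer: -5180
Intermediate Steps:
m(s) = s*(8 + s)
W + 350*m(t(-4, -1)) = 420 + 350*(-4*(8 - 4)) = 420 + 350*(-4*4) = 420 + 350*(-16) = 420 - 5600 = -5180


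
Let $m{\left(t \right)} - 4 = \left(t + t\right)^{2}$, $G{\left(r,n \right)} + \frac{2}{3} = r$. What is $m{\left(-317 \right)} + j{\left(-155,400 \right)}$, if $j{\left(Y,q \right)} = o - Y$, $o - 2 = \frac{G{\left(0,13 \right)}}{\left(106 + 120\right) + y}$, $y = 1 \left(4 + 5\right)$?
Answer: $\frac{283492483}{705} \approx 4.0212 \cdot 10^{5}$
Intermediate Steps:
$y = 9$ ($y = 1 \cdot 9 = 9$)
$G{\left(r,n \right)} = - \frac{2}{3} + r$
$o = \frac{1408}{705}$ ($o = 2 + \frac{- \frac{2}{3} + 0}{\left(106 + 120\right) + 9} = 2 - \frac{2}{3 \left(226 + 9\right)} = 2 - \frac{2}{3 \cdot 235} = 2 - \frac{2}{705} = \frac{1408}{705} \approx 1.9972$)
$m{\left(t \right)} = 4 + 4 t^{2}$ ($m{\left(t \right)} = 4 + \left(t + t\right)^{2} = 4 + \left(2 t\right)^{2} = 4 + 4 t^{2}$)
$j{\left(Y,q \right)} = \frac{1408}{705} - Y$
$m{\left(-317 \right)} + j{\left(-155,400 \right)} = \left(4 + 4 \left(-317\right)^{2}\right) + \left(\frac{1408}{705} - -155\right) = \left(4 + 4 \cdot 100489\right) + \left(\frac{1408}{705} + 155\right) = \left(4 + 401956\right) + \frac{110683}{705} = 401960 + \frac{110683}{705} = \frac{283492483}{705}$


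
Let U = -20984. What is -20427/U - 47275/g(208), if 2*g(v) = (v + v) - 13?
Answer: -63735649/272792 ≈ -233.64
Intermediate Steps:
g(v) = -13/2 + v (g(v) = ((v + v) - 13)/2 = (2*v - 13)/2 = (-13 + 2*v)/2 = -13/2 + v)
-20427/U - 47275/g(208) = -20427/(-20984) - 47275/(-13/2 + 208) = -20427*(-1/20984) - 47275/403/2 = 20427/20984 - 47275*2/403 = 20427/20984 - 3050/13 = -63735649/272792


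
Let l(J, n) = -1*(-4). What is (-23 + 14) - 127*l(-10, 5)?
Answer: -517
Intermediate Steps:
l(J, n) = 4
(-23 + 14) - 127*l(-10, 5) = (-23 + 14) - 127*4 = -9 - 508 = -517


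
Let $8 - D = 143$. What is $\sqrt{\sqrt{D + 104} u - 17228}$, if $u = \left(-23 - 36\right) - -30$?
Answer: $\sqrt{-17228 - 29 i \sqrt{31}} \approx 0.6151 - 131.26 i$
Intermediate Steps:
$D = -135$ ($D = 8 - 143 = -135$)
$u = -29$ ($u = -59 + 30 = -29$)
$\sqrt{\sqrt{D + 104} u - 17228} = \sqrt{\sqrt{-135 + 104} \left(-29\right) - 17228} = \sqrt{\sqrt{-31} \left(-29\right) - 17228} = \sqrt{i \sqrt{31} \left(-29\right) - 17228} = \sqrt{- 29 i \sqrt{31} - 17228} = \sqrt{-17228 - 29 i \sqrt{31}}$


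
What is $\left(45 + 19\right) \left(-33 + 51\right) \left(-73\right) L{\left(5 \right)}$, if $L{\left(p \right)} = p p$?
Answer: $-2102400$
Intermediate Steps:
$L{\left(p \right)} = p^{2}$
$\left(45 + 19\right) \left(-33 + 51\right) \left(-73\right) L{\left(5 \right)} = \left(45 + 19\right) \left(-33 + 51\right) \left(-73\right) 5^{2} = 64 \cdot 18 \left(-73\right) 25 = 1152 \left(-73\right) 25 = \left(-84096\right) 25 = -2102400$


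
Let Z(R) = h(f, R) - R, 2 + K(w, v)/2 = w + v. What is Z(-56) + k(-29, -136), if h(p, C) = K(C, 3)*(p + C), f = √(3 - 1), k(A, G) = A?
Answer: 6187 - 110*√2 ≈ 6031.4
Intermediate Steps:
K(w, v) = -4 + 2*v + 2*w (K(w, v) = -4 + 2*(w + v) = -4 + 2*(v + w) = -4 + (2*v + 2*w) = -4 + 2*v + 2*w)
f = √2 ≈ 1.4142
h(p, C) = (2 + 2*C)*(C + p) (h(p, C) = (-4 + 2*3 + 2*C)*(p + C) = (-4 + 6 + 2*C)*(C + p) = (2 + 2*C)*(C + p))
Z(R) = -R + 2*(1 + R)*(R + √2) (Z(R) = 2*(1 + R)*(R + √2) - R = -R + 2*(1 + R)*(R + √2))
Z(-56) + k(-29, -136) = (-1*(-56) + 2*(1 - 56)*(-56 + √2)) - 29 = (56 + 2*(-55)*(-56 + √2)) - 29 = (56 + (6160 - 110*√2)) - 29 = (6216 - 110*√2) - 29 = 6187 - 110*√2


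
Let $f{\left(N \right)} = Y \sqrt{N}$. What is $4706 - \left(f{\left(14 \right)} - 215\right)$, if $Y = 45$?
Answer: $4921 - 45 \sqrt{14} \approx 4752.6$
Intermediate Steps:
$f{\left(N \right)} = 45 \sqrt{N}$
$4706 - \left(f{\left(14 \right)} - 215\right) = 4706 - \left(45 \sqrt{14} - 215\right) = 4706 - \left(-215 + 45 \sqrt{14}\right) = 4706 + \left(215 - 45 \sqrt{14}\right) = 4921 - 45 \sqrt{14}$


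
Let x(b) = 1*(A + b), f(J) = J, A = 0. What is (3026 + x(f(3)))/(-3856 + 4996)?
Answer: 3029/1140 ≈ 2.6570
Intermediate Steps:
x(b) = b (x(b) = 1*(0 + b) = 1*b = b)
(3026 + x(f(3)))/(-3856 + 4996) = (3026 + 3)/(-3856 + 4996) = 3029/1140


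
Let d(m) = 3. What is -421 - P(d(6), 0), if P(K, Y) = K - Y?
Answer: -424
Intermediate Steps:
-421 - P(d(6), 0) = -421 - (3 - 1*0) = -421 - (3 + 0) = -421 - 1*3 = -421 - 3 = -424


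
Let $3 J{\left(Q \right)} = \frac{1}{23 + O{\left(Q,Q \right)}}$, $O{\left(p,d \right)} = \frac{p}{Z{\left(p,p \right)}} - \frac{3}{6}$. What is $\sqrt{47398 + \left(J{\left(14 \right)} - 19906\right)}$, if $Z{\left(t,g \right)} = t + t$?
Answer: $\frac{\sqrt{130889481}}{69} \approx 165.81$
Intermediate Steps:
$Z{\left(t,g \right)} = 2 t$
$O{\left(p,d \right)} = 0$ ($O{\left(p,d \right)} = \frac{p}{2 p} - \frac{3}{6} = p \frac{1}{2 p} - \frac{1}{2} = \frac{1}{2} - \frac{1}{2} = 0$)
$J{\left(Q \right)} = \frac{1}{69}$ ($J{\left(Q \right)} = \frac{1}{3 \left(23 + 0\right)} = \frac{1}{3 \cdot 23} = \frac{1}{3} \cdot \frac{1}{23} = \frac{1}{69}$)
$\sqrt{47398 + \left(J{\left(14 \right)} - 19906\right)} = \sqrt{47398 + \left(\frac{1}{69} - 19906\right)} = \sqrt{47398 - \frac{1373513}{69}} = \sqrt{\frac{1896949}{69}} = \frac{\sqrt{130889481}}{69}$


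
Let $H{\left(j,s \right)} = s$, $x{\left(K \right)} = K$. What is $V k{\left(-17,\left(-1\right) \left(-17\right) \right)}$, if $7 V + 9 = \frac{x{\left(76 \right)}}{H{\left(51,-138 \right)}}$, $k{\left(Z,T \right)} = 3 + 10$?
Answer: $- \frac{8567}{483} \approx -17.737$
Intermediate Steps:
$k{\left(Z,T \right)} = 13$
$V = - \frac{659}{483}$ ($V = - \frac{9}{7} + \frac{76 \frac{1}{-138}}{7} = - \frac{9}{7} + \frac{76 \left(- \frac{1}{138}\right)}{7} = - \frac{9}{7} + \frac{1}{7} \left(- \frac{38}{69}\right) = - \frac{9}{7} - \frac{38}{483} = - \frac{659}{483} \approx -1.3644$)
$V k{\left(-17,\left(-1\right) \left(-17\right) \right)} = \left(- \frac{659}{483}\right) 13 = - \frac{8567}{483}$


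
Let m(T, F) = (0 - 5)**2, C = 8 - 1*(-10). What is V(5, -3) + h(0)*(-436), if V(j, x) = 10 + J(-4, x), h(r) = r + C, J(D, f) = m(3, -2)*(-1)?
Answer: -7863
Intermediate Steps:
C = 18 (C = 8 + 10 = 18)
m(T, F) = 25 (m(T, F) = (-5)**2 = 25)
J(D, f) = -25 (J(D, f) = 25*(-1) = -25)
h(r) = 18 + r (h(r) = r + 18 = 18 + r)
V(j, x) = -15 (V(j, x) = 10 - 25 = -15)
V(5, -3) + h(0)*(-436) = -15 + (18 + 0)*(-436) = -15 + 18*(-436) = -15 - 7848 = -7863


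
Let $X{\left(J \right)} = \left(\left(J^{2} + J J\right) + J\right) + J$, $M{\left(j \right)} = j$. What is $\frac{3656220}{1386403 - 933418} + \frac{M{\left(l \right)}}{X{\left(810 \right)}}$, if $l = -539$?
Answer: $\frac{320224720099}{39676050180} \approx 8.071$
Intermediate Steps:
$X{\left(J \right)} = 2 J + 2 J^{2}$ ($X{\left(J \right)} = \left(\left(J^{2} + J^{2}\right) + J\right) + J = \left(2 J^{2} + J\right) + J = \left(J + 2 J^{2}\right) + J = 2 J + 2 J^{2}$)
$\frac{3656220}{1386403 - 933418} + \frac{M{\left(l \right)}}{X{\left(810 \right)}} = \frac{3656220}{1386403 - 933418} - \frac{539}{2 \cdot 810 \left(1 + 810\right)} = \frac{3656220}{1386403 - 933418} - \frac{539}{2 \cdot 810 \cdot 811} = \frac{3656220}{452985} - \frac{539}{1313820} = 3656220 \cdot \frac{1}{452985} - \frac{539}{1313820} = \frac{243748}{30199} - \frac{539}{1313820} = \frac{320224720099}{39676050180}$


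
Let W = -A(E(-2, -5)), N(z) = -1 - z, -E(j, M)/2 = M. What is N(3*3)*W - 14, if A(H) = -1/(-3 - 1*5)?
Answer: -51/4 ≈ -12.750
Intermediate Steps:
E(j, M) = -2*M
A(H) = ⅛ (A(H) = -1/(-3 - 5) = -1/(-8) = -1*(-⅛) = ⅛)
W = -⅛ (W = -1*⅛ = -⅛ ≈ -0.12500)
N(3*3)*W - 14 = (-1 - 3*3)*(-⅛) - 14 = (-1 - 1*9)*(-⅛) - 14 = (-1 - 9)*(-⅛) - 14 = -10*(-⅛) - 14 = 5/4 - 14 = -51/4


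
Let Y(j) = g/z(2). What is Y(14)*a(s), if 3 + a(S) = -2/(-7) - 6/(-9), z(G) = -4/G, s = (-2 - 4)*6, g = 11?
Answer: 473/42 ≈ 11.262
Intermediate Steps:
s = -36 (s = -6*6 = -36)
a(S) = -43/21 (a(S) = -3 + (-2/(-7) - 6/(-9)) = -3 + (-2*(-⅐) - 6*(-⅑)) = -3 + (2/7 + ⅔) = -3 + 20/21 = -43/21)
Y(j) = -11/2 (Y(j) = 11/((-4/2)) = 11/((-4*½)) = 11/(-2) = 11*(-½) = -11/2)
Y(14)*a(s) = -11/2*(-43/21) = 473/42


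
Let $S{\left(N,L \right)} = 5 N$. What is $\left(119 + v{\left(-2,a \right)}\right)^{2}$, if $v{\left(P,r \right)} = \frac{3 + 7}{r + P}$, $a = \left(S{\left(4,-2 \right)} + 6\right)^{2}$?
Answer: $\frac{1608651664}{113569} \approx 14165.0$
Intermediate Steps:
$a = 676$ ($a = \left(5 \cdot 4 + 6\right)^{2} = \left(20 + 6\right)^{2} = 26^{2} = 676$)
$v{\left(P,r \right)} = \frac{10}{P + r}$
$\left(119 + v{\left(-2,a \right)}\right)^{2} = \left(119 + \frac{10}{-2 + 676}\right)^{2} = \left(119 + \frac{10}{674}\right)^{2} = \left(119 + 10 \cdot \frac{1}{674}\right)^{2} = \left(119 + \frac{5}{337}\right)^{2} = \left(\frac{40108}{337}\right)^{2} = \frac{1608651664}{113569}$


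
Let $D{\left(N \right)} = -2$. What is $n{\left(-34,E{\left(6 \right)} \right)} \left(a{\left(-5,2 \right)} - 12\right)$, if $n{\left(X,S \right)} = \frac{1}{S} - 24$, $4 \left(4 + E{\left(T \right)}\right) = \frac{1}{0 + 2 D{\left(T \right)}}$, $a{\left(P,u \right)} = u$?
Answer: $\frac{3152}{13} \approx 242.46$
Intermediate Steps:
$E{\left(T \right)} = - \frac{65}{16}$ ($E{\left(T \right)} = -4 + \frac{1}{4 \left(0 + 2 \left(-2\right)\right)} = -4 + \frac{1}{4 \left(0 - 4\right)} = -4 + \frac{1}{4 \left(-4\right)} = -4 + \frac{1}{4} \left(- \frac{1}{4}\right) = -4 - \frac{1}{16} = - \frac{65}{16}$)
$n{\left(X,S \right)} = -24 + \frac{1}{S}$
$n{\left(-34,E{\left(6 \right)} \right)} \left(a{\left(-5,2 \right)} - 12\right) = \left(-24 + \frac{1}{- \frac{65}{16}}\right) \left(2 - 12\right) = \left(-24 - \frac{16}{65}\right) \left(-10\right) = \left(- \frac{1576}{65}\right) \left(-10\right) = \frac{3152}{13}$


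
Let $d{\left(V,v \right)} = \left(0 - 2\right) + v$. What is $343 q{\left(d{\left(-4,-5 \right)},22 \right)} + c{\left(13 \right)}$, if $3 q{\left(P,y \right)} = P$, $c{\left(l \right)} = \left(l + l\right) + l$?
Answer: $- \frac{2284}{3} \approx -761.33$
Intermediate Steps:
$d{\left(V,v \right)} = -2 + v$
$c{\left(l \right)} = 3 l$ ($c{\left(l \right)} = 2 l + l = 3 l$)
$q{\left(P,y \right)} = \frac{P}{3}$
$343 q{\left(d{\left(-4,-5 \right)},22 \right)} + c{\left(13 \right)} = 343 \frac{-2 - 5}{3} + 3 \cdot 13 = 343 \cdot \frac{1}{3} \left(-7\right) + 39 = 343 \left(- \frac{7}{3}\right) + 39 = - \frac{2401}{3} + 39 = - \frac{2284}{3}$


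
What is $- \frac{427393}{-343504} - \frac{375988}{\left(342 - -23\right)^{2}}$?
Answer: $- \frac{72213949527}{45763320400} \approx -1.578$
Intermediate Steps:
$- \frac{427393}{-343504} - \frac{375988}{\left(342 - -23\right)^{2}} = \left(-427393\right) \left(- \frac{1}{343504}\right) - \frac{375988}{\left(342 + \left(-16 + 39\right)\right)^{2}} = \frac{427393}{343504} - \frac{375988}{\left(342 + 23\right)^{2}} = \frac{427393}{343504} - \frac{375988}{365^{2}} = \frac{427393}{343504} - \frac{375988}{133225} = - \frac{72213949527}{45763320400}$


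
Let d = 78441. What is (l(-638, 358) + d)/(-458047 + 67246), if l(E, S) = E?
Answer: -77803/390801 ≈ -0.19909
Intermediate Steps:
(l(-638, 358) + d)/(-458047 + 67246) = (-638 + 78441)/(-458047 + 67246) = 77803/(-390801) = 77803*(-1/390801) = -77803/390801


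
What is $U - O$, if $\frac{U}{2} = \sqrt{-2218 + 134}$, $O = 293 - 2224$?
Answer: $1931 + 4 i \sqrt{521} \approx 1931.0 + 91.302 i$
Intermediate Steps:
$O = -1931$ ($O = 293 - 2224 = -1931$)
$U = 4 i \sqrt{521}$ ($U = 2 \sqrt{-2218 + 134} = 2 \sqrt{-2084} = 2 \cdot 2 i \sqrt{521} = 4 i \sqrt{521} \approx 91.302 i$)
$U - O = 4 i \sqrt{521} - -1931 = 4 i \sqrt{521} + 1931 = 1931 + 4 i \sqrt{521}$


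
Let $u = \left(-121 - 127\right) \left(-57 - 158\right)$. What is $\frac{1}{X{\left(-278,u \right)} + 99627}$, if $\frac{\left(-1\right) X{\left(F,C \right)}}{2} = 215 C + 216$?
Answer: $- \frac{1}{22828405} \approx -4.3805 \cdot 10^{-8}$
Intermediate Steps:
$u = 53320$ ($u = \left(-248\right) \left(-215\right) = 53320$)
$X{\left(F,C \right)} = -432 - 430 C$ ($X{\left(F,C \right)} = - 2 \left(215 C + 216\right) = - 2 \left(216 + 215 C\right) = -432 - 430 C$)
$\frac{1}{X{\left(-278,u \right)} + 99627} = \frac{1}{\left(-432 - 22927600\right) + 99627} = \frac{1}{-22928032 + 99627} = \frac{1}{-22828405} = - \frac{1}{22828405}$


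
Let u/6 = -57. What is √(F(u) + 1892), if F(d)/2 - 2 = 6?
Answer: 6*√53 ≈ 43.681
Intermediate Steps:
u = -342 (u = 6*(-57) = -342)
F(d) = 16 (F(d) = 4 + 2*6 = 4 + 12 = 16)
√(F(u) + 1892) = √(16 + 1892) = √1908 = 6*√53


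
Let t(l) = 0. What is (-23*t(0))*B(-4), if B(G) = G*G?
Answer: 0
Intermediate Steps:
B(G) = G²
(-23*t(0))*B(-4) = -23*0*(-4)² = 0*16 = 0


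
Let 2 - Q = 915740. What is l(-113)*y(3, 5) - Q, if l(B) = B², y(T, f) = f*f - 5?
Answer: 1171118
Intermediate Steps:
Q = -915738 (Q = 2 - 1*915740 = 2 - 915740 = -915738)
y(T, f) = -5 + f² (y(T, f) = f² - 5 = -5 + f²)
l(-113)*y(3, 5) - Q = (-113)²*(-5 + 5²) - 1*(-915738) = 12769*(-5 + 25) + 915738 = 12769*20 + 915738 = 255380 + 915738 = 1171118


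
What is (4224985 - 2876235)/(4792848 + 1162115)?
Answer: 1348750/5954963 ≈ 0.22649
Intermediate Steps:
(4224985 - 2876235)/(4792848 + 1162115) = 1348750/5954963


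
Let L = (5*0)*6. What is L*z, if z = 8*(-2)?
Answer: 0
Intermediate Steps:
z = -16
L = 0 (L = 0*6 = 0)
L*z = 0*(-16) = 0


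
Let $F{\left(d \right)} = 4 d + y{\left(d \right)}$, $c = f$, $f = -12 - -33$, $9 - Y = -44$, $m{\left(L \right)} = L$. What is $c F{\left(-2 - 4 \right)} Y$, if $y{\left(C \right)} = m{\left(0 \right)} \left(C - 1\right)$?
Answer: $-26712$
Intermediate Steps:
$Y = 53$ ($Y = 9 - -44 = 9 + 44 = 53$)
$f = 21$ ($f = -12 + 33 = 21$)
$y{\left(C \right)} = 0$ ($y{\left(C \right)} = 0 \left(C - 1\right) = 0 \left(-1 + C\right) = 0$)
$c = 21$
$F{\left(d \right)} = 4 d$ ($F{\left(d \right)} = 4 d + 0 = 4 d$)
$c F{\left(-2 - 4 \right)} Y = 21 \cdot 4 \left(-2 - 4\right) 53 = 21 \cdot 4 \left(-6\right) 53 = 21 \left(-24\right) 53 = \left(-504\right) 53 = -26712$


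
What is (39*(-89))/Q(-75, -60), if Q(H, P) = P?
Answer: 1157/20 ≈ 57.850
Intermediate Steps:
(39*(-89))/Q(-75, -60) = (39*(-89))/(-60) = -3471*(-1/60) = 1157/20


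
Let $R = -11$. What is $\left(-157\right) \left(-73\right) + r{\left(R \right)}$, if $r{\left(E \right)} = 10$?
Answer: $11471$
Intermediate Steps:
$\left(-157\right) \left(-73\right) + r{\left(R \right)} = \left(-157\right) \left(-73\right) + 10 = 11461 + 10 = 11471$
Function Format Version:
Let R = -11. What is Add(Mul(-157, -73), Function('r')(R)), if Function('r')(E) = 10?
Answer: 11471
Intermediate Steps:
Add(Mul(-157, -73), Function('r')(R)) = Add(Mul(-157, -73), 10) = Add(11461, 10) = 11471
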